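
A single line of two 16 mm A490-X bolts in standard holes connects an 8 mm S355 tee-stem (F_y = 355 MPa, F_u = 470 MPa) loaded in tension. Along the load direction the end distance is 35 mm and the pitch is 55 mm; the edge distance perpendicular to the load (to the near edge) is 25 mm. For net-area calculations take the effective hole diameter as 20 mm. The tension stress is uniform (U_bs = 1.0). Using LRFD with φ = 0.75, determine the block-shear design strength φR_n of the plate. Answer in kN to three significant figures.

Shear plane L_v = 35 + 1·55 = 90 mm; A_gv = 90 × 8 = 720 mm².
A_nv = (90 − 1.5·20) × 8 = 480 mm².
A_nt = (25 − 0.5·20) × 8 = 120 mm².
0.6 F_u A_nv = 135.4 kN; 0.6 F_y A_gv = 153.4 kN → shear rupture governs the shear term.
R_n = 135.4 + 1.0 × 470 × 120 / 1000 = 191.8 kN.
Design strength φR_n = 0.75 × 191.8 = 144 kN.

144 kN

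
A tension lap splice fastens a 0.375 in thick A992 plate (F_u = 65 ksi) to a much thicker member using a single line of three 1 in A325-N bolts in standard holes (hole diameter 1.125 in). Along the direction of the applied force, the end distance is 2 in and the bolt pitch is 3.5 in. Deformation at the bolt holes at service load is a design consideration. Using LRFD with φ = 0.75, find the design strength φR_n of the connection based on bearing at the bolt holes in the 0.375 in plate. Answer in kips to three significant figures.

119 kips

Per bolt r_n = 1.2 l_c t F_u ≤ 2.4 d t F_u; upper limit = 2.4 × 1 × 0.375 × 65 = 58.5 kips.
Edge bolt: l_c = 2 − 1.125/2 = 1.438 in → 1.2 × 1.438 × 0.375 × 65 = 42.05 → r_n = 42.05 kips.
Interior bolts: l_c = 3.5 − 1.125 = 2.375 in → 1.2 × 2.375 × 0.375 × 65 = 69.47 → r_n = 58.5 kips.
R_n = 1 × 42.05 + 2 × 58.5 = 159 kips.
Design strength φR_n = 0.75 × 159 = 119 kips.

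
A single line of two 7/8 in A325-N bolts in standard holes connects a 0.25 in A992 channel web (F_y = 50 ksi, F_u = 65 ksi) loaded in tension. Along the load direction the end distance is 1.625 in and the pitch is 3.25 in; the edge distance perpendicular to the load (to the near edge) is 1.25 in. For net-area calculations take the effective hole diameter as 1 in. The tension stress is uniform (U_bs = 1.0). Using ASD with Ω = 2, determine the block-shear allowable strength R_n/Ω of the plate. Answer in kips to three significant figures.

22.5 kips

Shear plane L_v = 1.625 + 1·3.25 = 4.875 in; A_gv = 4.875 × 0.25 = 1.219 in².
A_nv = (4.875 − 1.5·1) × 0.25 = 0.8438 in².
A_nt = (1.25 − 0.5·1) × 0.25 = 0.1875 in².
0.6 F_u A_nv = 32.91 kips; 0.6 F_y A_gv = 36.56 kips → shear rupture governs the shear term.
R_n = 32.91 + 1.0 × 65 × 0.1875 = 45.09 kips.
Allowable strength R_n/Ω = 45.09 / 2 = 22.5 kips.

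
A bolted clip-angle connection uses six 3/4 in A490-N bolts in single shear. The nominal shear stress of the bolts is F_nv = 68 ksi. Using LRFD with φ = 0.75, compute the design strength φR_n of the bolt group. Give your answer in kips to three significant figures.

135 kips

A_b = π × 0.75² / 4 = 0.4418 in².
R_n = F_nv · A_b · n · n_s = 68 × 0.4418 × 6 × 1 = 180.2 kips.
Design strength φR_n = 0.75 × 180.2 = 135 kips.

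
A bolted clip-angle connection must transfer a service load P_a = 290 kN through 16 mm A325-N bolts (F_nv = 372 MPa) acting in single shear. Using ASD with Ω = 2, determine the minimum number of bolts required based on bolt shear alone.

8 bolts

A_b = π·16²/4 = 201.1 mm².
Per-bolt allowable strength R_n/Ω = 372 × 201.1 × 1 / 1000 / 2 = 37.4 kN.
n ≥ 290 / 37.4 = 7.755 → use 8 bolts.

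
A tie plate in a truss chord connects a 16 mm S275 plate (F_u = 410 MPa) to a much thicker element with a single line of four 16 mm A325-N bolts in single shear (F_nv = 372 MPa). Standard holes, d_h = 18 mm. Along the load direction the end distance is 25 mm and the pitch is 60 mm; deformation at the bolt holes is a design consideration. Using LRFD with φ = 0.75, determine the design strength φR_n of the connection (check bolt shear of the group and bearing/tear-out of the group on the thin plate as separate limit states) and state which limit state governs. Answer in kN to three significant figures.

224 kN (bolt shear governs)

Bolt shear: A_b = π·16²/4 = 201.1 mm²; R_n = 372 × 201.1 × 4 × 1 / 1000 = 299.2 kN → 0.75 × 299.2 = 224 kN.
Bearing (1.2 l_c t F_u ≤ 2.4 d t F_u): upper limit = 2.4·16·16·410 / 1000 = 251.9 kN.
  Edge l_c = 25 − 18/2 = 16 → r_n = 126 kN; interior l_c = 60 − 18 = 42 → r_n = 251.9 kN.
  R_n,bearing = 1·126 + 3·251.9 = 881.7 kN → 0.75 × 881.7 = 661 kN.
Bolt shear governs: 224 kN.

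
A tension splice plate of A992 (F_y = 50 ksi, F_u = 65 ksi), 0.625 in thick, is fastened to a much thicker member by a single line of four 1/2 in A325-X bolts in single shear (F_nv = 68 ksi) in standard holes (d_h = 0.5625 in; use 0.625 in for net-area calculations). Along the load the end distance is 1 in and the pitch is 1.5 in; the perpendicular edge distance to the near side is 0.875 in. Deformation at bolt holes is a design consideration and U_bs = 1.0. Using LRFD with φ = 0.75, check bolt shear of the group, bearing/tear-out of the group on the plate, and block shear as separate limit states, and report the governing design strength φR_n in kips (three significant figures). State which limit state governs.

40.1 kips (bolt shear governs)

Bolt shear: A_b = π·0.5²/4 = 0.1963 in²; R_n = 68 × 0.1963 × 4 × 1 = 53.41 kips → 0.75 × 53.41 = 40.1 kips.
Bearing: edge l_c = 0.7188, r_n = 35.04 kips; interior l_c = 0.9375, r_n = 45.7 kips; R_n = 35.04 + 3·45.7 = 172.1 kips → 129 kips.
Block shear: A_gv = 3.438, A_nv = 2.07, A_nt = 0.3516 in²; R_n = min(0.6F_uA_nv, 0.6F_yA_gv) + U_bs·F_u·A_nt = 103.6 kips → 77.7 kips.
Bolt shear governs: 40.1 kips.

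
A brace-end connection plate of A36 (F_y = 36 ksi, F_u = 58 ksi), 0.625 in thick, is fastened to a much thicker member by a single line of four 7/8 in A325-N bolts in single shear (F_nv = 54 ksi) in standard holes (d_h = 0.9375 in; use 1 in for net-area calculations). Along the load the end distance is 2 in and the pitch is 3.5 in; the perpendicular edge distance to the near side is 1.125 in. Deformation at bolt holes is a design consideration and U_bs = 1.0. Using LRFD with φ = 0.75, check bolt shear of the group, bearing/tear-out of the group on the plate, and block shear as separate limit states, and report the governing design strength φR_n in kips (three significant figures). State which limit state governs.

97.4 kips (bolt shear governs)

Bolt shear: A_b = π·0.875²/4 = 0.6013 in²; R_n = 54 × 0.6013 × 4 × 1 = 129.9 kips → 0.75 × 129.9 = 97.4 kips.
Bearing: edge l_c = 1.531, r_n = 66.61 kips; interior l_c = 2.562, r_n = 76.12 kips; R_n = 66.61 + 3·76.12 = 295 kips → 221 kips.
Block shear: A_gv = 7.812, A_nv = 5.625, A_nt = 0.3906 in²; R_n = min(0.6F_uA_nv, 0.6F_yA_gv) + U_bs·F_u·A_nt = 191.4 kips → 144 kips.
Bolt shear governs: 97.4 kips.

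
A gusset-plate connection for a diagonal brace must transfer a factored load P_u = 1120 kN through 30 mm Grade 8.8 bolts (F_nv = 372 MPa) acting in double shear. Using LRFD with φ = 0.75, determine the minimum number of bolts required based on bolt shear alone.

A_b = π·30²/4 = 706.9 mm².
Per-bolt design strength φR_n = 0.75 × 372 × 706.9 × 2 / 1000 = 394.4 kN.
n ≥ 1120 / 394.4 = 2.84 → use 3 bolts.

3 bolts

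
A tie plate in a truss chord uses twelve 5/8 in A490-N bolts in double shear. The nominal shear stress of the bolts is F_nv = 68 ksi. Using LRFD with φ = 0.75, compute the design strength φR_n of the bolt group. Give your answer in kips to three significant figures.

376 kips

A_b = π × 0.625² / 4 = 0.3068 in².
R_n = F_nv · A_b · n · n_s = 68 × 0.3068 × 12 × 2 = 500.7 kips.
Design strength φR_n = 0.75 × 500.7 = 376 kips.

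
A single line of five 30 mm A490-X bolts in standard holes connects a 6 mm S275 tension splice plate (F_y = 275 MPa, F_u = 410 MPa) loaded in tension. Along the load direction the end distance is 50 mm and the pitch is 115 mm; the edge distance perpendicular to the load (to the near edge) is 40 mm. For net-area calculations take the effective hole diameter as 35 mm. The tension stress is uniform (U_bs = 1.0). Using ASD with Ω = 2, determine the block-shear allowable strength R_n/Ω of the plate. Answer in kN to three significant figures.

Shear plane L_v = 50 + 4·115 = 510 mm; A_gv = 510 × 6 = 3060 mm².
A_nv = (510 − 4.5·35) × 6 = 2115 mm².
A_nt = (40 − 0.5·35) × 6 = 135 mm².
0.6 F_u A_nv = 520.3 kN; 0.6 F_y A_gv = 504.9 kN → shear yielding governs the shear term.
R_n = 504.9 + 1.0 × 410 × 135 / 1000 = 560.2 kN.
Allowable strength R_n/Ω = 560.2 / 2 = 280 kN.

280 kN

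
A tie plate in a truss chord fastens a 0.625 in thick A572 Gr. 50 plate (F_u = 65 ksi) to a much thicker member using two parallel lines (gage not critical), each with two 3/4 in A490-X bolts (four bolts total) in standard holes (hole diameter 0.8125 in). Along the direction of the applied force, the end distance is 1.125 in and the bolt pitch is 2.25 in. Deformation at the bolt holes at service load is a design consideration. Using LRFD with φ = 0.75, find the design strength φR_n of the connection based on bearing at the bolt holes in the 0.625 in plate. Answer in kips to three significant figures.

158 kips

Per bolt r_n = 1.2 l_c t F_u ≤ 2.4 d t F_u; upper limit = 2.4 × 0.75 × 0.625 × 65 = 73.12 kips.
Edge bolt: l_c = 1.125 − 0.8125/2 = 0.7188 in → 1.2 × 0.7188 × 0.625 × 65 = 35.04 → r_n = 35.04 kips.
Interior bolts: l_c = 2.25 − 0.8125 = 1.438 in → 1.2 × 1.438 × 0.625 × 65 = 70.08 → r_n = 70.08 kips.
R_n = 2 × 35.04 + 2 × 70.08 = 210.2 kips.
Design strength φR_n = 0.75 × 210.2 = 158 kips.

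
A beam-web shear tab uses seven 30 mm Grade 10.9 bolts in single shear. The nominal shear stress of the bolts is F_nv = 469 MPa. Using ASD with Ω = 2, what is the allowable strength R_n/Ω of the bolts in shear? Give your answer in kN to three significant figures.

1160 kN

A_b = π × 30² / 4 = 706.9 mm².
R_n = F_nv · A_b · n · n_s = 469 × 706.9 × 7 × 1 / 1000 = 2321 kN.
Allowable strength R_n/Ω = 2321 / 2 = 1160 kN.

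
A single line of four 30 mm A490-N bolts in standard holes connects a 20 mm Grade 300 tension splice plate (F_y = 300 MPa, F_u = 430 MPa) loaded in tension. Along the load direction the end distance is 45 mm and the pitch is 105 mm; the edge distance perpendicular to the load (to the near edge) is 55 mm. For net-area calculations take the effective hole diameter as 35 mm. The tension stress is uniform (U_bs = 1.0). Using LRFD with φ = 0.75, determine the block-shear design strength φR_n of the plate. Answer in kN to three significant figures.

Shear plane L_v = 45 + 3·105 = 360 mm; A_gv = 360 × 20 = 7200 mm².
A_nv = (360 − 3.5·35) × 20 = 4750 mm².
A_nt = (55 − 0.5·35) × 20 = 750 mm².
0.6 F_u A_nv = 1226 kN; 0.6 F_y A_gv = 1296 kN → shear rupture governs the shear term.
R_n = 1226 + 1.0 × 430 × 750 / 1000 = 1548 kN.
Design strength φR_n = 0.75 × 1548 = 1160 kN.

1160 kN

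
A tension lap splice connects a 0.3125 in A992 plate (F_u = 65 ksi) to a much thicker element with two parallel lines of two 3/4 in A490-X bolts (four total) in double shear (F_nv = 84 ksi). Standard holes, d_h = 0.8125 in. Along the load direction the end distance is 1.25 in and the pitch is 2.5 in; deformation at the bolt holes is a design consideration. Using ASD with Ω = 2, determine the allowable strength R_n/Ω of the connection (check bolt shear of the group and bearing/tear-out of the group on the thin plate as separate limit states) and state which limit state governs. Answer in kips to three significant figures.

Bolt shear: A_b = π·0.75²/4 = 0.4418 in²; R_n = 84 × 0.4418 × 4 × 2 = 296.9 kips → 296.9 / 2 = 148 kips.
Bearing (1.2 l_c t F_u ≤ 2.4 d t F_u): upper limit = 2.4·0.75·0.3125·65 = 36.56 kips.
  Edge l_c = 1.25 − 0.8125/2 = 0.8438 → r_n = 20.57 kips; interior l_c = 2.5 − 0.8125 = 1.688 → r_n = 36.56 kips.
  R_n,bearing = 2·20.57 + 2·36.56 = 114.3 kips → 114.3 / 2 = 57.1 kips.
Bearing governs: 57.1 kips.

57.1 kips (bearing governs)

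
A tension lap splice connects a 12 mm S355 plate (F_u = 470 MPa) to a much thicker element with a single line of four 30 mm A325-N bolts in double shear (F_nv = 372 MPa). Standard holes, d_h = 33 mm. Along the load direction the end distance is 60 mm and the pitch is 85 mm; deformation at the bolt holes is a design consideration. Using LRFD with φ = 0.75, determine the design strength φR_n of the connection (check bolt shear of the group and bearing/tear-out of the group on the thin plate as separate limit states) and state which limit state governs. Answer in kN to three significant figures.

Bolt shear: A_b = π·30²/4 = 706.9 mm²; R_n = 372 × 706.9 × 4 × 2 / 1000 = 2104 kN → 0.75 × 2104 = 1580 kN.
Bearing (1.2 l_c t F_u ≤ 2.4 d t F_u): upper limit = 2.4·30·12·470 / 1000 = 406.1 kN.
  Edge l_c = 60 − 33/2 = 43.5 → r_n = 294.4 kN; interior l_c = 85 − 33 = 52 → r_n = 351.9 kN.
  R_n,bearing = 1·294.4 + 3·351.9 = 1350 kN → 0.75 × 1350 = 1010 kN.
Bearing governs: 1010 kN.

1010 kN (bearing governs)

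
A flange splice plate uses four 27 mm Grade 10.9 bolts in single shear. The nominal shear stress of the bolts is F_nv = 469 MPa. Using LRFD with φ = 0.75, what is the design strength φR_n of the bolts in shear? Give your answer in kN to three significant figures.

A_b = π × 27² / 4 = 572.6 mm².
R_n = F_nv · A_b · n · n_s = 469 × 572.6 × 4 × 1 / 1000 = 1074 kN.
Design strength φR_n = 0.75 × 1074 = 806 kN.

806 kN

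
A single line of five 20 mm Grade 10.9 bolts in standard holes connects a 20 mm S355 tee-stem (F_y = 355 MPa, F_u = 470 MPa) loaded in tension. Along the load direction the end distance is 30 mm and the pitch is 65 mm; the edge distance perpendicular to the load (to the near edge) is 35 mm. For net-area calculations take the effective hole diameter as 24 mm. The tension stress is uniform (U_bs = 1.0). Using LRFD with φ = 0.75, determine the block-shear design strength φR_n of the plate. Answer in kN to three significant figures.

Shear plane L_v = 30 + 4·65 = 290 mm; A_gv = 290 × 20 = 5800 mm².
A_nv = (290 − 4.5·24) × 20 = 3640 mm².
A_nt = (35 − 0.5·24) × 20 = 460 mm².
0.6 F_u A_nv = 1026 kN; 0.6 F_y A_gv = 1235 kN → shear rupture governs the shear term.
R_n = 1026 + 1.0 × 470 × 460 / 1000 = 1243 kN.
Design strength φR_n = 0.75 × 1243 = 932 kN.

932 kN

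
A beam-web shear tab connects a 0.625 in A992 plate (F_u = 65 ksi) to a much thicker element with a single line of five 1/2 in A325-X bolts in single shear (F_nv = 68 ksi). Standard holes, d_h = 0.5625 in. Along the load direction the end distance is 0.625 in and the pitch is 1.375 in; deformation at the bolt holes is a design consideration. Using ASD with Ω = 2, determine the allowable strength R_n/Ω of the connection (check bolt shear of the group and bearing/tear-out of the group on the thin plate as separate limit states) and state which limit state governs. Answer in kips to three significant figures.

Bolt shear: A_b = π·0.5²/4 = 0.1963 in²; R_n = 68 × 0.1963 × 5 × 1 = 66.76 kips → 66.76 / 2 = 33.4 kips.
Bearing (1.2 l_c t F_u ≤ 2.4 d t F_u): upper limit = 2.4·0.5·0.625·65 = 48.75 kips.
  Edge l_c = 0.625 − 0.5625/2 = 0.3438 → r_n = 16.76 kips; interior l_c = 1.375 − 0.5625 = 0.8125 → r_n = 39.61 kips.
  R_n,bearing = 1·16.76 + 4·39.61 = 175.2 kips → 175.2 / 2 = 87.6 kips.
Bolt shear governs: 33.4 kips.

33.4 kips (bolt shear governs)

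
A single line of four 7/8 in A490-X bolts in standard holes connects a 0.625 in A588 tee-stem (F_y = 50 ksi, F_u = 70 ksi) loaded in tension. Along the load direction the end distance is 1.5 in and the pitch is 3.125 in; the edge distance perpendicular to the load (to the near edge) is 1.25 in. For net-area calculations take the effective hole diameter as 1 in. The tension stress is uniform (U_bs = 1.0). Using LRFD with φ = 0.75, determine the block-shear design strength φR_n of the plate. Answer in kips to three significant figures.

Shear plane L_v = 1.5 + 3·3.125 = 10.88 in; A_gv = 10.88 × 0.625 = 6.797 in².
A_nv = (10.88 − 3.5·1) × 0.625 = 4.609 in².
A_nt = (1.25 − 0.5·1) × 0.625 = 0.4688 in².
0.6 F_u A_nv = 193.6 kips; 0.6 F_y A_gv = 203.9 kips → shear rupture governs the shear term.
R_n = 193.6 + 1.0 × 70 × 0.4688 = 226.4 kips.
Design strength φR_n = 0.75 × 226.4 = 170 kips.

170 kips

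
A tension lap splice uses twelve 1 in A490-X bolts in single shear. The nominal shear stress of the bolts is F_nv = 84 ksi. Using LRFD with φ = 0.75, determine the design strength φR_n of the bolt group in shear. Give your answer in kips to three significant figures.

594 kips

A_b = π × 1² / 4 = 0.7854 in².
R_n = F_nv · A_b · n · n_s = 84 × 0.7854 × 12 × 1 = 791.7 kips.
Design strength φR_n = 0.75 × 791.7 = 594 kips.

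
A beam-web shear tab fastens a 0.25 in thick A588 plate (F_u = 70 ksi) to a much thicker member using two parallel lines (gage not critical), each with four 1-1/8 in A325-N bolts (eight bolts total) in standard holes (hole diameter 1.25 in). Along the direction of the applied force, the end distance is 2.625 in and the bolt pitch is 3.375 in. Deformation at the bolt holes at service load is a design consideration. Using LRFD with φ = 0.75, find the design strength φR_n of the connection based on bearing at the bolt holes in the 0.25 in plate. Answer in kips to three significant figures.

264 kips

Per bolt r_n = 1.2 l_c t F_u ≤ 2.4 d t F_u; upper limit = 2.4 × 1.125 × 0.25 × 70 = 47.25 kips.
Edge bolt: l_c = 2.625 − 1.25/2 = 2 in → 1.2 × 2 × 0.25 × 70 = 42 → r_n = 42 kips.
Interior bolts: l_c = 3.375 − 1.25 = 2.125 in → 1.2 × 2.125 × 0.25 × 70 = 44.62 → r_n = 44.62 kips.
R_n = 2 × 42 + 6 × 44.62 = 351.8 kips.
Design strength φR_n = 0.75 × 351.8 = 264 kips.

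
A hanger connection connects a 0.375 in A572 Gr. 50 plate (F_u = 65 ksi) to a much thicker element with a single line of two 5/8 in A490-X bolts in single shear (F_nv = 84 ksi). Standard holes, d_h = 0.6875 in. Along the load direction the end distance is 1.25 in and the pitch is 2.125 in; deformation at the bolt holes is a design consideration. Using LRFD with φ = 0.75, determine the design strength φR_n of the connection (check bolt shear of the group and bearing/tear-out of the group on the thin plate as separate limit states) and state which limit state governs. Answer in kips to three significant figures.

38.7 kips (bolt shear governs)

Bolt shear: A_b = π·0.625²/4 = 0.3068 in²; R_n = 84 × 0.3068 × 2 × 1 = 51.54 kips → 0.75 × 51.54 = 38.7 kips.
Bearing (1.2 l_c t F_u ≤ 2.4 d t F_u): upper limit = 2.4·0.625·0.375·65 = 36.56 kips.
  Edge l_c = 1.25 − 0.6875/2 = 0.9062 → r_n = 26.51 kips; interior l_c = 2.125 − 0.6875 = 1.438 → r_n = 36.56 kips.
  R_n,bearing = 1·26.51 + 1·36.56 = 63.07 kips → 0.75 × 63.07 = 47.3 kips.
Bolt shear governs: 38.7 kips.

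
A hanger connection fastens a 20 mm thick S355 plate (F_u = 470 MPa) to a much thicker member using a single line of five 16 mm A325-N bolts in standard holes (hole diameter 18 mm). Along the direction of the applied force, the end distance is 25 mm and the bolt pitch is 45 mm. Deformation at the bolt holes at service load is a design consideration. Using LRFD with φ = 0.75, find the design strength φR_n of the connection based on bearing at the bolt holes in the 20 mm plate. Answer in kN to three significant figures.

1050 kN

Per bolt r_n = 1.2 l_c t F_u ≤ 2.4 d t F_u; upper limit = 2.4 × 16 × 20 × 470 / 1000 = 361 kN.
Edge bolt: l_c = 25 − 18/2 = 16 mm → 1.2 × 16 × 20 × 470 / 1000 = 180.5 → r_n = 180.5 kN.
Interior bolts: l_c = 45 − 18 = 27 mm → 1.2 × 27 × 20 × 470 / 1000 = 304.6 → r_n = 304.6 kN.
R_n = 1 × 180.5 + 4 × 304.6 = 1399 kN.
Design strength φR_n = 0.75 × 1399 = 1050 kN.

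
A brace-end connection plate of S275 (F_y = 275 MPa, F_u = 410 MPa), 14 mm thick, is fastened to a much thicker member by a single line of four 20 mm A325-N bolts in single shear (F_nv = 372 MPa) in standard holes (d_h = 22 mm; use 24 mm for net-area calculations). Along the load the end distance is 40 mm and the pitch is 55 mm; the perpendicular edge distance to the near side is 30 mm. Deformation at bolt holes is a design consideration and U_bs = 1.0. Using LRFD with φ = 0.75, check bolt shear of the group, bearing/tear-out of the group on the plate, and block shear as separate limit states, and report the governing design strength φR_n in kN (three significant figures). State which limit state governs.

351 kN (bolt shear governs)

Bolt shear: A_b = π·20²/4 = 314.2 mm²; R_n = 372 × 314.2 × 4 × 1 / 1000 = 467.5 kN → 0.75 × 467.5 = 351 kN.
Bearing: edge l_c = 29, r_n = 199.8 kN; interior l_c = 33, r_n = 227.3 kN; R_n = 199.8 + 3·227.3 = 881.7 kN → 661 kN.
Block shear: A_gv = 2870, A_nv = 1694, A_nt = 252 mm²; R_n = min(0.6F_uA_nv, 0.6F_yA_gv) + U_bs·F_u·A_nt = 520 kN → 390 kN.
Bolt shear governs: 351 kN.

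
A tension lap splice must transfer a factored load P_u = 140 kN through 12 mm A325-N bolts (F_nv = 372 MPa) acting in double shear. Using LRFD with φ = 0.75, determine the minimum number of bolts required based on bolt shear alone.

3 bolts

A_b = π·12²/4 = 113.1 mm².
Per-bolt design strength φR_n = 0.75 × 372 × 113.1 × 2 / 1000 = 63.11 kN.
n ≥ 140 / 63.11 = 2.218 → use 3 bolts.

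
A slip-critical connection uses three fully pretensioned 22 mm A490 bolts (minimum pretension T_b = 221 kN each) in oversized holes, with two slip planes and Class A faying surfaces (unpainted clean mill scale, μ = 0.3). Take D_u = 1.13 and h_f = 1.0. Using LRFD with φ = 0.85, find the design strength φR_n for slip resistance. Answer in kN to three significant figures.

R_n = μ · D_u · h_f · T_b · n_s · n_b = 0.3 × 1.13 × 1.0 × 221 × 2 × 3 = 449.5 kN.
Design strength φR_n = 0.85 × 449.5 = 382 kN.

382 kN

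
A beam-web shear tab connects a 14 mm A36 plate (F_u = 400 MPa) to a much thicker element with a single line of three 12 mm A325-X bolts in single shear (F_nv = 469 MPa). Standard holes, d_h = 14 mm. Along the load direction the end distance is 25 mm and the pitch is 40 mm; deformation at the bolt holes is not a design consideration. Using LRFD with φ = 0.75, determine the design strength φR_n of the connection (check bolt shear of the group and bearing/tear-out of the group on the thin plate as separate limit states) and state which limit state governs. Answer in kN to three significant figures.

Bolt shear: A_b = π·12²/4 = 113.1 mm²; R_n = 469 × 113.1 × 3 × 1 / 1000 = 159.1 kN → 0.75 × 159.1 = 119 kN.
Bearing (1.5 l_c t F_u ≤ 3.0 d t F_u): upper limit = 3.0·12·14·400 / 1000 = 201.6 kN.
  Edge l_c = 25 − 14/2 = 18 → r_n = 151.2 kN; interior l_c = 40 − 14 = 26 → r_n = 201.6 kN.
  R_n,bearing = 1·151.2 + 2·201.6 = 554.4 kN → 0.75 × 554.4 = 416 kN.
Bolt shear governs: 119 kN.

119 kN (bolt shear governs)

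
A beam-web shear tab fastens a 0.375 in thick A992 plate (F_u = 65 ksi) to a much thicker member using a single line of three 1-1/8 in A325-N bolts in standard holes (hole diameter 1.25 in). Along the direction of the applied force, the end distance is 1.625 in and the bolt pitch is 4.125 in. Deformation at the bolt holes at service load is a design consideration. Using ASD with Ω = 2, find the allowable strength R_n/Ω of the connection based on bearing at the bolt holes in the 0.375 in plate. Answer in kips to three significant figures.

Per bolt r_n = 1.2 l_c t F_u ≤ 2.4 d t F_u; upper limit = 2.4 × 1.125 × 0.375 × 65 = 65.81 kips.
Edge bolt: l_c = 1.625 − 1.25/2 = 1 in → 1.2 × 1 × 0.375 × 65 = 29.25 → r_n = 29.25 kips.
Interior bolts: l_c = 4.125 − 1.25 = 2.875 in → 1.2 × 2.875 × 0.375 × 65 = 84.09 → r_n = 65.81 kips.
R_n = 1 × 29.25 + 2 × 65.81 = 160.9 kips.
Allowable strength R_n/Ω = 160.9 / 2 = 80.4 kips.

80.4 kips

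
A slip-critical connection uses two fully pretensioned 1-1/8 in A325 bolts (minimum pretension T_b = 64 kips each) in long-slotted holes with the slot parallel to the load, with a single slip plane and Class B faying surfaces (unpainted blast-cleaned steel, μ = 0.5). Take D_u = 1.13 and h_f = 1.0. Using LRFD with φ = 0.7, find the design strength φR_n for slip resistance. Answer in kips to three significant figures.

R_n = μ · D_u · h_f · T_b · n_s · n_b = 0.5 × 1.13 × 1.0 × 64 × 1 × 2 = 72.32 kips.
Design strength φR_n = 0.7 × 72.32 = 50.6 kips.

50.6 kips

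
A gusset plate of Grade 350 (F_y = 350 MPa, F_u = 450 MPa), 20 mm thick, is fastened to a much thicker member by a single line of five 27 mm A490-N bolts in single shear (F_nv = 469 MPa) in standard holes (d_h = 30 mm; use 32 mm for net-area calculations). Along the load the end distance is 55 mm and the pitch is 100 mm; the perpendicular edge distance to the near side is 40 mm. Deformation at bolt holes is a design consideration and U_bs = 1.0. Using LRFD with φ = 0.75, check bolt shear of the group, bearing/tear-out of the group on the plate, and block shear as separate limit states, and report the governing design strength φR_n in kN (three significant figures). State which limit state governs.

Bolt shear: A_b = π·27²/4 = 572.6 mm²; R_n = 469 × 572.6 × 5 × 1 / 1000 = 1343 kN → 0.75 × 1343 = 1010 kN.
Bearing: edge l_c = 40, r_n = 432 kN; interior l_c = 70, r_n = 583.2 kN; R_n = 432 + 4·583.2 = 2765 kN → 2070 kN.
Block shear: A_gv = 9100, A_nv = 6220, A_nt = 480 mm²; R_n = min(0.6F_uA_nv, 0.6F_yA_gv) + U_bs·F_u·A_nt = 1895 kN → 1420 kN.
Bolt shear governs: 1010 kN.

1010 kN (bolt shear governs)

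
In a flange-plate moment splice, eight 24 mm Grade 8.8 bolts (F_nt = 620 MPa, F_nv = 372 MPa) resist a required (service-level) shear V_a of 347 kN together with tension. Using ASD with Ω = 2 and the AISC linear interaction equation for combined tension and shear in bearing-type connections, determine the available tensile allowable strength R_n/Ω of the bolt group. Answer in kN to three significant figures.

A_b = π·24²/4 = 452.4 mm²; f_rv = 347 × 1000 / (8 × 452.4) = 95.88 MPa.
F'_nt = 1.3 F_nt − (Ω F_nt / F_nv) f_rv = 1.3·620 − (2·620/372)·95.88 = 486.4 MPa, capped at F_nt → F'_nt = 486.4 MPa.
R_n = F'_nt · A_b · n = 486.4 × 452.4 × 8 / 1000 = 1760 kN.
Allowable strength R_n/Ω = 1760 / 2 = 880 kN.

880 kN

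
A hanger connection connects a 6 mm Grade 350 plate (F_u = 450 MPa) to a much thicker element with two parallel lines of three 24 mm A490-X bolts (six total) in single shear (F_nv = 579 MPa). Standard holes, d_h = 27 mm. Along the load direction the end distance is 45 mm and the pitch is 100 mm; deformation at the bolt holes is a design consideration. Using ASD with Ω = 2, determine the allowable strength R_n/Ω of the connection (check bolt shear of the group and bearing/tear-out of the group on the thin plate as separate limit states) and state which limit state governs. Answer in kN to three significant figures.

413 kN (bearing governs)

Bolt shear: A_b = π·24²/4 = 452.4 mm²; R_n = 579 × 452.4 × 6 × 1 / 1000 = 1572 kN → 1572 / 2 = 786 kN.
Bearing (1.2 l_c t F_u ≤ 2.4 d t F_u): upper limit = 2.4·24·6·450 / 1000 = 155.5 kN.
  Edge l_c = 45 − 27/2 = 31.5 → r_n = 102.1 kN; interior l_c = 100 − 27 = 73 → r_n = 155.5 kN.
  R_n,bearing = 2·102.1 + 4·155.5 = 826.2 kN → 826.2 / 2 = 413 kN.
Bearing governs: 413 kN.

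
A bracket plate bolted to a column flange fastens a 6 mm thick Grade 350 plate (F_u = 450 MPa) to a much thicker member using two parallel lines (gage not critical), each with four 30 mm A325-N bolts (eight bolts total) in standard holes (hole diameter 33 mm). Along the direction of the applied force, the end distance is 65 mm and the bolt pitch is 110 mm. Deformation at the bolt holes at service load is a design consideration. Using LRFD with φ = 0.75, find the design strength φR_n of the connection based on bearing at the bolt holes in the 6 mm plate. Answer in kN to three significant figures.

1110 kN

Per bolt r_n = 1.2 l_c t F_u ≤ 2.4 d t F_u; upper limit = 2.4 × 30 × 6 × 450 / 1000 = 194.4 kN.
Edge bolt: l_c = 65 − 33/2 = 48.5 mm → 1.2 × 48.5 × 6 × 450 / 1000 = 157.1 → r_n = 157.1 kN.
Interior bolts: l_c = 110 − 33 = 77 mm → 1.2 × 77 × 6 × 450 / 1000 = 249.5 → r_n = 194.4 kN.
R_n = 2 × 157.1 + 6 × 194.4 = 1481 kN.
Design strength φR_n = 0.75 × 1481 = 1110 kN.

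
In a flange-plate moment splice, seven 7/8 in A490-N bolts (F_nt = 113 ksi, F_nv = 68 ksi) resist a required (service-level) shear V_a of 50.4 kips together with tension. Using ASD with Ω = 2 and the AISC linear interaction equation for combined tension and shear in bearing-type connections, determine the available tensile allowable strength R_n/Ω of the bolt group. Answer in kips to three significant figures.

A_b = π·0.875²/4 = 0.6013 in²; f_rv = 50.4 / (7 × 0.6013) = 11.97 ksi.
F'_nt = 1.3 F_nt − (Ω F_nt / F_nv) f_rv = 1.3·113 − (2·113/68)·11.97 = 107.1 ksi, capped at F_nt → F'_nt = 107.1 ksi.
R_n = F'_nt · A_b · n = 107.1 × 0.6013 × 7 = 450.8 kips.
Allowable strength R_n/Ω = 450.8 / 2 = 225 kips.

225 kips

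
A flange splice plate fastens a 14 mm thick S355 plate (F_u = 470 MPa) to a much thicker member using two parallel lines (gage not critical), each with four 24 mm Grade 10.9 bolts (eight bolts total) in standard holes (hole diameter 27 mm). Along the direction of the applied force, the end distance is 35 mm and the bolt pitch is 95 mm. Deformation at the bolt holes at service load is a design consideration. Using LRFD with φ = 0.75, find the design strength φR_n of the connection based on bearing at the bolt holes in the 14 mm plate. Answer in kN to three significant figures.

Per bolt r_n = 1.2 l_c t F_u ≤ 2.4 d t F_u; upper limit = 2.4 × 24 × 14 × 470 / 1000 = 379 kN.
Edge bolt: l_c = 35 − 27/2 = 21.5 mm → 1.2 × 21.5 × 14 × 470 / 1000 = 169.8 → r_n = 169.8 kN.
Interior bolts: l_c = 95 − 27 = 68 mm → 1.2 × 68 × 14 × 470 / 1000 = 536.9 → r_n = 379 kN.
R_n = 2 × 169.8 + 6 × 379 = 2614 kN.
Design strength φR_n = 0.75 × 2614 = 1960 kN.

1960 kN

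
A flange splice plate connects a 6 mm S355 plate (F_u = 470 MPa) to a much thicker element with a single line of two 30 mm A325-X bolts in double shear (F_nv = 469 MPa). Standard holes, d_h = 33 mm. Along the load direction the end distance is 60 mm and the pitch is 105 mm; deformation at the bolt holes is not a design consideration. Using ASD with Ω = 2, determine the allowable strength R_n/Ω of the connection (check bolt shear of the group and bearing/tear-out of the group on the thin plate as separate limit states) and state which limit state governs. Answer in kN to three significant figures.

Bolt shear: A_b = π·30²/4 = 706.9 mm²; R_n = 469 × 706.9 × 2 × 2 / 1000 = 1326 kN → 1326 / 2 = 663 kN.
Bearing (1.5 l_c t F_u ≤ 3.0 d t F_u): upper limit = 3.0·30·6·470 / 1000 = 253.8 kN.
  Edge l_c = 60 − 33/2 = 43.5 → r_n = 184 kN; interior l_c = 105 − 33 = 72 → r_n = 253.8 kN.
  R_n,bearing = 1·184 + 1·253.8 = 437.8 kN → 437.8 / 2 = 219 kN.
Bearing governs: 219 kN.

219 kN (bearing governs)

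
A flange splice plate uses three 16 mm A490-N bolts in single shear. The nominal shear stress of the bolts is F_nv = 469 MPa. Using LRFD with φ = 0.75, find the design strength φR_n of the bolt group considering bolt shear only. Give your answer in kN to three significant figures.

212 kN

A_b = π × 16² / 4 = 201.1 mm².
R_n = F_nv · A_b · n · n_s = 469 × 201.1 × 3 × 1 / 1000 = 282.9 kN.
Design strength φR_n = 0.75 × 282.9 = 212 kN.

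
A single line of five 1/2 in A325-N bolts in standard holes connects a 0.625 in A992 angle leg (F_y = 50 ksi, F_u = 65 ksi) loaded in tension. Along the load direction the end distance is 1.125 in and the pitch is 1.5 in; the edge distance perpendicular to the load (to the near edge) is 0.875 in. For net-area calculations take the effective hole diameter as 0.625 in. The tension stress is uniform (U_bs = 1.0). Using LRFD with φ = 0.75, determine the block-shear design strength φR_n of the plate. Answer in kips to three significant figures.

96 kips

Shear plane L_v = 1.125 + 4·1.5 = 7.125 in; A_gv = 7.125 × 0.625 = 4.453 in².
A_nv = (7.125 − 4.5·0.625) × 0.625 = 2.695 in².
A_nt = (0.875 − 0.5·0.625) × 0.625 = 0.3516 in².
0.6 F_u A_nv = 105.1 kips; 0.6 F_y A_gv = 133.6 kips → shear rupture governs the shear term.
R_n = 105.1 + 1.0 × 65 × 0.3516 = 128 kips.
Design strength φR_n = 0.75 × 128 = 96 kips.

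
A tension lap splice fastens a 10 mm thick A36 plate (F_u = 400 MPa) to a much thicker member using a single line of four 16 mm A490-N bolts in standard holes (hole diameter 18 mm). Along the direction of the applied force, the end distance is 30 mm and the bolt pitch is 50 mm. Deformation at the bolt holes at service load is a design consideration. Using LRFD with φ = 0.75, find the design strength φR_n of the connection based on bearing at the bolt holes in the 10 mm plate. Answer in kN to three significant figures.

421 kN

Per bolt r_n = 1.2 l_c t F_u ≤ 2.4 d t F_u; upper limit = 2.4 × 16 × 10 × 400 / 1000 = 153.6 kN.
Edge bolt: l_c = 30 − 18/2 = 21 mm → 1.2 × 21 × 10 × 400 / 1000 = 100.8 → r_n = 100.8 kN.
Interior bolts: l_c = 50 − 18 = 32 mm → 1.2 × 32 × 10 × 400 / 1000 = 153.6 → r_n = 153.6 kN.
R_n = 1 × 100.8 + 3 × 153.6 = 561.6 kN.
Design strength φR_n = 0.75 × 561.6 = 421 kN.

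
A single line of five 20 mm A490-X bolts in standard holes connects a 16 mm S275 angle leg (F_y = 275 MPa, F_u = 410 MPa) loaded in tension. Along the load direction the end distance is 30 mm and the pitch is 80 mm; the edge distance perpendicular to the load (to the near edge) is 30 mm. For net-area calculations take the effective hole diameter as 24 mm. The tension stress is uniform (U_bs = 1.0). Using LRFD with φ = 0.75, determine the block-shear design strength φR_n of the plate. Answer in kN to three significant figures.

782 kN

Shear plane L_v = 30 + 4·80 = 350 mm; A_gv = 350 × 16 = 5600 mm².
A_nv = (350 − 4.5·24) × 16 = 3872 mm².
A_nt = (30 − 0.5·24) × 16 = 288 mm².
0.6 F_u A_nv = 952.5 kN; 0.6 F_y A_gv = 924 kN → shear yielding governs the shear term.
R_n = 924 + 1.0 × 410 × 288 / 1000 = 1042 kN.
Design strength φR_n = 0.75 × 1042 = 782 kN.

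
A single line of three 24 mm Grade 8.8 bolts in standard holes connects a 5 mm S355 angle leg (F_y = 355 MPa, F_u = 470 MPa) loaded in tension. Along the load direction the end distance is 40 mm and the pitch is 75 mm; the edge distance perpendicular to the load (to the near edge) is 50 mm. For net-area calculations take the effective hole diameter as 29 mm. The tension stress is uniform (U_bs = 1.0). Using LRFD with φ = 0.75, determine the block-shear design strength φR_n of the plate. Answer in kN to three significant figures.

187 kN

Shear plane L_v = 40 + 2·75 = 190 mm; A_gv = 190 × 5 = 950 mm².
A_nv = (190 − 2.5·29) × 5 = 587.5 mm².
A_nt = (50 − 0.5·29) × 5 = 177.5 mm².
0.6 F_u A_nv = 165.7 kN; 0.6 F_y A_gv = 202.3 kN → shear rupture governs the shear term.
R_n = 165.7 + 1.0 × 470 × 177.5 / 1000 = 249.1 kN.
Design strength φR_n = 0.75 × 249.1 = 187 kN.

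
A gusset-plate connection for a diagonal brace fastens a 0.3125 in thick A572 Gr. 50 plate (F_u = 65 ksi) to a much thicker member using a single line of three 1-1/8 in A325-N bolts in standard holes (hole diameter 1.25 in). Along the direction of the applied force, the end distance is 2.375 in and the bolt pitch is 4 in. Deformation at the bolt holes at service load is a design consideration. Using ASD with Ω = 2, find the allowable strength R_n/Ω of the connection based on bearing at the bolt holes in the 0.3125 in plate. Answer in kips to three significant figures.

Per bolt r_n = 1.2 l_c t F_u ≤ 2.4 d t F_u; upper limit = 2.4 × 1.125 × 0.3125 × 65 = 54.84 kips.
Edge bolt: l_c = 2.375 − 1.25/2 = 1.75 in → 1.2 × 1.75 × 0.3125 × 65 = 42.66 → r_n = 42.66 kips.
Interior bolts: l_c = 4 − 1.25 = 2.75 in → 1.2 × 2.75 × 0.3125 × 65 = 67.03 → r_n = 54.84 kips.
R_n = 1 × 42.66 + 2 × 54.84 = 152.3 kips.
Allowable strength R_n/Ω = 152.3 / 2 = 76.2 kips.

76.2 kips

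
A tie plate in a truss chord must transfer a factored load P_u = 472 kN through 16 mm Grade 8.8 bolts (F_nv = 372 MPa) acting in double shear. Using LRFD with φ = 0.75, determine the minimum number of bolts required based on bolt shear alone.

5 bolts

A_b = π·16²/4 = 201.1 mm².
Per-bolt design strength φR_n = 0.75 × 372 × 201.1 × 2 / 1000 = 112.2 kN.
n ≥ 472 / 112.2 = 4.207 → use 5 bolts.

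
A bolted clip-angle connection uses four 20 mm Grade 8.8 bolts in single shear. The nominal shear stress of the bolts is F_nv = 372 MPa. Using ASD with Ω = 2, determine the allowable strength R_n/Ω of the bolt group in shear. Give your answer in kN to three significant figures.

A_b = π × 20² / 4 = 314.2 mm².
R_n = F_nv · A_b · n · n_s = 372 × 314.2 × 4 × 1 / 1000 = 467.5 kN.
Allowable strength R_n/Ω = 467.5 / 2 = 234 kN.

234 kN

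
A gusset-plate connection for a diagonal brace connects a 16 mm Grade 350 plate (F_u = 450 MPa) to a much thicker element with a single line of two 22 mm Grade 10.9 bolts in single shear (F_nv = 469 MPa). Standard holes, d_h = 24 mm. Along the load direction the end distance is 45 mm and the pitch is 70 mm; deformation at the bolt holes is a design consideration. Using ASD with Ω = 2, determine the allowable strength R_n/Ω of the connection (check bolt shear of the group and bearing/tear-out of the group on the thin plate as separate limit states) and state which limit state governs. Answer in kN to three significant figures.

Bolt shear: A_b = π·22²/4 = 380.1 mm²; R_n = 469 × 380.1 × 2 × 1 / 1000 = 356.6 kN → 356.6 / 2 = 178 kN.
Bearing (1.2 l_c t F_u ≤ 2.4 d t F_u): upper limit = 2.4·22·16·450 / 1000 = 380.2 kN.
  Edge l_c = 45 − 24/2 = 33 → r_n = 285.1 kN; interior l_c = 70 − 24 = 46 → r_n = 380.2 kN.
  R_n,bearing = 1·285.1 + 1·380.2 = 665.3 kN → 665.3 / 2 = 333 kN.
Bolt shear governs: 178 kN.

178 kN (bolt shear governs)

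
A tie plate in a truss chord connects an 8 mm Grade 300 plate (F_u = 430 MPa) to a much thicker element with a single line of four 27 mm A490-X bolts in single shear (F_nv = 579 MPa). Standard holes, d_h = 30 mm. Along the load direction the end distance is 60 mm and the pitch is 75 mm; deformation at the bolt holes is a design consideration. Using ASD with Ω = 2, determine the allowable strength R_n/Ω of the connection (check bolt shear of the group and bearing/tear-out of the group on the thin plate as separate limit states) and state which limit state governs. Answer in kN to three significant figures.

372 kN (bearing governs)

Bolt shear: A_b = π·27²/4 = 572.6 mm²; R_n = 579 × 572.6 × 4 × 1 / 1000 = 1326 kN → 1326 / 2 = 663 kN.
Bearing (1.2 l_c t F_u ≤ 2.4 d t F_u): upper limit = 2.4·27·8·430 / 1000 = 222.9 kN.
  Edge l_c = 60 − 30/2 = 45 → r_n = 185.8 kN; interior l_c = 75 − 30 = 45 → r_n = 185.8 kN.
  R_n,bearing = 1·185.8 + 3·185.8 = 743 kN → 743 / 2 = 372 kN.
Bearing governs: 372 kN.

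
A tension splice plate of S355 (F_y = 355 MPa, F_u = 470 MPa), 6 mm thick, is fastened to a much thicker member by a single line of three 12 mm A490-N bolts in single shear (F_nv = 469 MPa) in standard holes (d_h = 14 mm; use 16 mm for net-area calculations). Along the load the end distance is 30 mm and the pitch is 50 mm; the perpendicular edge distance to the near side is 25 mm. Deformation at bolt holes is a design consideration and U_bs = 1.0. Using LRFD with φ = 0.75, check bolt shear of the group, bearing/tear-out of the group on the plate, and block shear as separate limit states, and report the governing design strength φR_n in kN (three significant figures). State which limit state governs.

Bolt shear: A_b = π·12²/4 = 113.1 mm²; R_n = 469 × 113.1 × 3 × 1 / 1000 = 159.1 kN → 0.75 × 159.1 = 119 kN.
Bearing: edge l_c = 23, r_n = 77.83 kN; interior l_c = 36, r_n = 81.22 kN; R_n = 77.83 + 2·81.22 = 240.3 kN → 180 kN.
Block shear: A_gv = 780, A_nv = 540, A_nt = 102 mm²; R_n = min(0.6F_uA_nv, 0.6F_yA_gv) + U_bs·F_u·A_nt = 200.2 kN → 150 kN.
Bolt shear governs: 119 kN.

119 kN (bolt shear governs)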